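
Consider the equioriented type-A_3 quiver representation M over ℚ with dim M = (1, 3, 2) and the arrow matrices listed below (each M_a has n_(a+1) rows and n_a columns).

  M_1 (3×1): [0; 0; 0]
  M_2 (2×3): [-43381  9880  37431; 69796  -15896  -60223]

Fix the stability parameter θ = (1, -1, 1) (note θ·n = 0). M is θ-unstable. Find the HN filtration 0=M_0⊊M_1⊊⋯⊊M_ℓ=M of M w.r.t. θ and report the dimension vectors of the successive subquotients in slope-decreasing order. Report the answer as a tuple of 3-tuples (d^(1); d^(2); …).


Barcode: M ≅ I[1,1], I[2,2], I[2,3]^2. HN layers by μ_θ (2 steps, strictly decreasing):
  μ^(1)=1; μ^(2)=-1

((1, 0, 2); (0, 3, 0))


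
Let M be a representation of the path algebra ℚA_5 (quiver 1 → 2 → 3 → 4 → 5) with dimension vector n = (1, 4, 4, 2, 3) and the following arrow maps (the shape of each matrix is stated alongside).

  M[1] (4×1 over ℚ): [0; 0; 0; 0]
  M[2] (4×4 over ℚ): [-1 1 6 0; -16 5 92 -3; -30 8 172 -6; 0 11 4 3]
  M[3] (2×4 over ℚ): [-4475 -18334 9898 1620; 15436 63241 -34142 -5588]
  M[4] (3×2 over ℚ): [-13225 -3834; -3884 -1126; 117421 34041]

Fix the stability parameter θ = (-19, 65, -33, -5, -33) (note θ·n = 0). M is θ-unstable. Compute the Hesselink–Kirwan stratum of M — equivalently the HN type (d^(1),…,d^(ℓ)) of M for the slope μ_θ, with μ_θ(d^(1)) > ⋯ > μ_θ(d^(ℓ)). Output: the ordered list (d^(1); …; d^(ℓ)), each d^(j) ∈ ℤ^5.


Via rank(M_{q-1}∘⋯∘M_p): M ≅ I[1,1], I[2,2]^2, I[2,5]^2, I[3,3]^2, I[5,5].
μ_θ-semistable layers: μ^(1)=65; μ^(2)=-3/2; μ^(3)=-19; μ^(4)=-33

((0, 2, 0, 0, 0); (0, 2, 2, 2, 2); (1, 0, 0, 0, 0); (0, 0, 2, 0, 1))


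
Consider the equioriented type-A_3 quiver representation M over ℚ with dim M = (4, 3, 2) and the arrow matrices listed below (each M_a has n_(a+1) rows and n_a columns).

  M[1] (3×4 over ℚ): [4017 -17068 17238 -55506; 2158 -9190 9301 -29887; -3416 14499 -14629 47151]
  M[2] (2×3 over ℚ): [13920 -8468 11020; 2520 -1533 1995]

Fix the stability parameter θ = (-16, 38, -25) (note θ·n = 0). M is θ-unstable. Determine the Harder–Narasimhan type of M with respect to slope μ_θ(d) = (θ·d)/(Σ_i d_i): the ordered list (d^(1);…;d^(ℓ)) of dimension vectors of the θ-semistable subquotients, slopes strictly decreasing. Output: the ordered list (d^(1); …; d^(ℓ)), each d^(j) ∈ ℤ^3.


Interval decomposition of M: I[1,1], I[1,2]^2, I[1,3], I[3,3].
HN type (ℓ=4): μ^(1)=38; μ^(2)=13/2; μ^(3)=-16; μ^(4)=-25

((0, 2, 0); (0, 1, 1); (4, 0, 0); (0, 0, 1))


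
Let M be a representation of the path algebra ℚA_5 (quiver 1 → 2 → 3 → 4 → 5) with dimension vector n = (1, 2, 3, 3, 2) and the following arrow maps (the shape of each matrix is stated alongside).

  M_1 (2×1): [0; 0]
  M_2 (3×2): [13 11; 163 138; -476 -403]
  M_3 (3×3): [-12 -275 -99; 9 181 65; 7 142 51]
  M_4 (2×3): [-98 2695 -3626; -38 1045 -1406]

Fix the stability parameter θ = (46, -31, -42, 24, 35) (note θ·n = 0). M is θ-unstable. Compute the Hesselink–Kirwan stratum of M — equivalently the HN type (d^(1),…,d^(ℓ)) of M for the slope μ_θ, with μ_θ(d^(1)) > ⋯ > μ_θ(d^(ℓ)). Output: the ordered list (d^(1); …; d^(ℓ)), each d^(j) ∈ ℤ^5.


Interval decomposition of M: I[1,1], I[2,4]^2, I[3,5], I[5,5].
HN type (ℓ=5): μ^(1)=46; μ^(2)=35; μ^(3)=24; μ^(4)=-73/2; μ^(5)=-42

((1, 0, 0, 0, 0); (0, 0, 0, 0, 2); (0, 0, 0, 3, 0); (0, 2, 2, 0, 0); (0, 0, 1, 0, 0))


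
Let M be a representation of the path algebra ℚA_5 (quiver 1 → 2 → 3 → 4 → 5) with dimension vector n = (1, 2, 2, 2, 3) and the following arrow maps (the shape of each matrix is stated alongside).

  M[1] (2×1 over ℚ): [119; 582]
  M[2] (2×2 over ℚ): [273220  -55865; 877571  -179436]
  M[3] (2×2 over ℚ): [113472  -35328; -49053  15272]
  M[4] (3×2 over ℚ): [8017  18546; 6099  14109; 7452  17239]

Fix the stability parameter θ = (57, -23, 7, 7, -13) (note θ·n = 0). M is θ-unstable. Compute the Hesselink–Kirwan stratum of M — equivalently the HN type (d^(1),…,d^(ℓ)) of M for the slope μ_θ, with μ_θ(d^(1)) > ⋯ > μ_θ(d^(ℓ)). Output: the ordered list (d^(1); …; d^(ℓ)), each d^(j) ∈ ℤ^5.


Interval decomposition of M: I[1,5], I[2,3], I[4,5], I[5,5].
HN type (ℓ=4): μ^(1)=7; μ^(2)=-3; μ^(3)=-13; μ^(4)=-23

((1, 1, 2, 1, 1); (0, 0, 0, 1, 1); (0, 0, 0, 0, 1); (0, 1, 0, 0, 0))


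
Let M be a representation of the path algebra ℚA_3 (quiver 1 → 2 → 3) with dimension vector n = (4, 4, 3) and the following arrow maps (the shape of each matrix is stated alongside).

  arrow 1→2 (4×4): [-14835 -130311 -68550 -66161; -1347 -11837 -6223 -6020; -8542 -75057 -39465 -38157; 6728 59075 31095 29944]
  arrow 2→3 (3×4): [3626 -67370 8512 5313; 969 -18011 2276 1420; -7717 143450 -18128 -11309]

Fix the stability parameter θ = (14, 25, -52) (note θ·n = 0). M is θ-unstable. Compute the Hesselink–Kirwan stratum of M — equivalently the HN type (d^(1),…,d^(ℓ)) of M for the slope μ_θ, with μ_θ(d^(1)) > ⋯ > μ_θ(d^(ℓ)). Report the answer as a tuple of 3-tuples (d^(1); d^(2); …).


Interval decomposition of M: I[1,2], I[1,3]^3.
HN type (ℓ=3): μ^(1)=25; μ^(2)=14; μ^(3)=-13/3

((0, 1, 0); (1, 0, 0); (3, 3, 3))


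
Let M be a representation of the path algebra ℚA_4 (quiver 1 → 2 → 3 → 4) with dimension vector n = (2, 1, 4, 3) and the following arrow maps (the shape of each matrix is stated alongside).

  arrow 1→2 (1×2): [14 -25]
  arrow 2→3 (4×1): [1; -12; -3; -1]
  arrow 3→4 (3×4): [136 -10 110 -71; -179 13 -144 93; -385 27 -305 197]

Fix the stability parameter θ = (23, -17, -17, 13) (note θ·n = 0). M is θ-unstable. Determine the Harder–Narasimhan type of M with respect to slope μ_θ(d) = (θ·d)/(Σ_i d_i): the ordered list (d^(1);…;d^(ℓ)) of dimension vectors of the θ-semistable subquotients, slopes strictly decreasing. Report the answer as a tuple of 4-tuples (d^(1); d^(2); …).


Interval decomposition of M: I[1,1], I[1,4], I[3,3], I[3,4]^2.
HN type (ℓ=4): μ^(1)=23; μ^(2)=13; μ^(3)=-11/3; μ^(4)=-17

((1, 0, 0, 0); (0, 0, 0, 3); (1, 1, 1, 0); (0, 0, 3, 0))


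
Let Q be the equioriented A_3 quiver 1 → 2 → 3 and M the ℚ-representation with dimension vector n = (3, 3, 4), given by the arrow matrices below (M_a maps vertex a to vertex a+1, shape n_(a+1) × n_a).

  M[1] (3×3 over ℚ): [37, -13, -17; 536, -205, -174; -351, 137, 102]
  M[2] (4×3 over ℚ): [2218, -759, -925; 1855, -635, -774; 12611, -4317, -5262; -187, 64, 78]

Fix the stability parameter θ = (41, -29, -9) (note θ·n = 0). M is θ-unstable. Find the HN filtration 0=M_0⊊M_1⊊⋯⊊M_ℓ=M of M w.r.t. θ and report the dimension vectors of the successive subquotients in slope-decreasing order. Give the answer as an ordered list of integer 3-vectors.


Barcode: M ≅ I[1,3]^3, I[3,3]. HN layers by μ_θ (2 steps, strictly decreasing):
  μ^(1)=1; μ^(2)=-9

((3, 3, 3); (0, 0, 1))


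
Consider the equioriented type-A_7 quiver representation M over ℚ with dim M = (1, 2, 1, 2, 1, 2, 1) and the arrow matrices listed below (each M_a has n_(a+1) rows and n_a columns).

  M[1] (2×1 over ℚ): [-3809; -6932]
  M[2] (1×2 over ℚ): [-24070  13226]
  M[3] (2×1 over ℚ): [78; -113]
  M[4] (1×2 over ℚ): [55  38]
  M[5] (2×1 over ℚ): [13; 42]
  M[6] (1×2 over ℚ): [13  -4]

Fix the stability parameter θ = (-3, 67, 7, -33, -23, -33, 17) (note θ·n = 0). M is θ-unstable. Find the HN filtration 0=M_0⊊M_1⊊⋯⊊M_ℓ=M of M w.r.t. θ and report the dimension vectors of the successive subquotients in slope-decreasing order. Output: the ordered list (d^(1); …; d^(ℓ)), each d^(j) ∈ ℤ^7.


Interval decomposition of M: I[1,7], I[2,2], I[4,4], I[6,6].
HN type (ℓ=4): μ^(1)=67; μ^(2)=17; μ^(3)=-3; μ^(4)=-33

((0, 1, 0, 0, 0, 0, 0); (0, 0, 0, 0, 0, 0, 1); (1, 1, 1, 1, 1, 1, 0); (0, 0, 0, 1, 0, 1, 0))


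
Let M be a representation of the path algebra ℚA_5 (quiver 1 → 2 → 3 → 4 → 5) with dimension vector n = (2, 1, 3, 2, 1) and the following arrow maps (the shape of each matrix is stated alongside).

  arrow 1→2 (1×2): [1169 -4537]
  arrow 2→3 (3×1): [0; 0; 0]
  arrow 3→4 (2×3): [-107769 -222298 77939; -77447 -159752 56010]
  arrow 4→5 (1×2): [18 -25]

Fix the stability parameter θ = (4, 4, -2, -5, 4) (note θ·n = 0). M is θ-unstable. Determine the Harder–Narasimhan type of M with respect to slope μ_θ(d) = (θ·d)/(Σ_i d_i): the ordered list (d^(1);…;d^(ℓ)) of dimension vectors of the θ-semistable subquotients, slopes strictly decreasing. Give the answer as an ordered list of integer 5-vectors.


Interval decomposition of M: I[1,1], I[1,2], I[3,3], I[3,4], I[3,5].
HN type (ℓ=3): μ^(1)=4; μ^(2)=-2; μ^(3)=-7/2

((2, 1, 0, 0, 1); (0, 0, 1, 0, 0); (0, 0, 2, 2, 0))


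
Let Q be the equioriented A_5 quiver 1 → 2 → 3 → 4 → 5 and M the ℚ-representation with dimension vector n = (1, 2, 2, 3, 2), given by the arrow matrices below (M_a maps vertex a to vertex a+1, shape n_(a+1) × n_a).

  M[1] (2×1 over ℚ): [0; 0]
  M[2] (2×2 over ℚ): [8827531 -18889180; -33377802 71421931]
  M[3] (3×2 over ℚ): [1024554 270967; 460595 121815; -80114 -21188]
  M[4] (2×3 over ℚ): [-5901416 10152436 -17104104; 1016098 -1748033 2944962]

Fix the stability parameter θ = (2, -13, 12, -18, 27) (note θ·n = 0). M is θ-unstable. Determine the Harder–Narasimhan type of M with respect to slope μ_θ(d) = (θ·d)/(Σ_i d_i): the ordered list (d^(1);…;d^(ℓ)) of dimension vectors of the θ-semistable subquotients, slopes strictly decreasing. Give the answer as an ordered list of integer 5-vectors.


Interval decomposition of M: I[1,1], I[2,4], I[2,5], I[4,4], I[5,5].
HN type (ℓ=5): μ^(1)=27; μ^(2)=2; μ^(3)=-3; μ^(4)=-13; μ^(5)=-18

((0, 0, 0, 0, 2); (1, 0, 0, 0, 0); (0, 0, 2, 2, 0); (0, 2, 0, 0, 0); (0, 0, 0, 1, 0))


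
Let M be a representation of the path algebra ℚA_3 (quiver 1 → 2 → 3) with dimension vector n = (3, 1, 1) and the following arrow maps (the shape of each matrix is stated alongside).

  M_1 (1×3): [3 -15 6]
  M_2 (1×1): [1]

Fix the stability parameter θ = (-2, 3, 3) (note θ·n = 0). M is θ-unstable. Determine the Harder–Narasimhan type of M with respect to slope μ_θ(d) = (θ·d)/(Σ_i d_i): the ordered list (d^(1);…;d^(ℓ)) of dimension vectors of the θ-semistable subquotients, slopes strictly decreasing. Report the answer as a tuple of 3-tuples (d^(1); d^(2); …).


Via rank(M_{q-1}∘⋯∘M_p): M ≅ I[1,1]^2, I[1,3].
μ_θ-semistable layers: μ^(1)=3; μ^(2)=-2

((0, 1, 1); (3, 0, 0))


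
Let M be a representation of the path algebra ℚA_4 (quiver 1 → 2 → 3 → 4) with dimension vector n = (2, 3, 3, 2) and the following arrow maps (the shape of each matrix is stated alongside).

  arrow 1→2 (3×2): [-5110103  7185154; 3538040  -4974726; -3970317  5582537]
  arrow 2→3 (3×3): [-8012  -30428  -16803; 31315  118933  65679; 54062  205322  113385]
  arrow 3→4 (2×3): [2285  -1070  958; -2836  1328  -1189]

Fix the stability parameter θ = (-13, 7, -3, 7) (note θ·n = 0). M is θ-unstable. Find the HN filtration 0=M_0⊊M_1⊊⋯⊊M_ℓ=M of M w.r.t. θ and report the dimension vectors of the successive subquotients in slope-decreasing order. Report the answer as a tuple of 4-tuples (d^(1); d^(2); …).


Barcode: M ≅ I[1,3], I[1,4], I[2,2], I[3,4]. HN layers by μ_θ (4 steps, strictly decreasing):
  μ^(1)=7; μ^(2)=2; μ^(3)=-3; μ^(4)=-13

((0, 1, 0, 2); (0, 2, 2, 0); (0, 0, 1, 0); (2, 0, 0, 0))


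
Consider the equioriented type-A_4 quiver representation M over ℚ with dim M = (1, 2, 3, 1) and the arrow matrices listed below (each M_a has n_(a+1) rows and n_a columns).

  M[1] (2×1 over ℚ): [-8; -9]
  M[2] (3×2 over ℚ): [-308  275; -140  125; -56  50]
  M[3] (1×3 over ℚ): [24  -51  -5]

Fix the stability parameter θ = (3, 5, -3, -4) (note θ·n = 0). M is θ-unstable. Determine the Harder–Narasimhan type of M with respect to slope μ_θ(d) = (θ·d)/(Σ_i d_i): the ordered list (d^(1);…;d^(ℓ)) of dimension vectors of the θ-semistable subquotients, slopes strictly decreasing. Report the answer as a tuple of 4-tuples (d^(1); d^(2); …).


Barcode: M ≅ I[1,4], I[2,2], I[3,3]^2. HN layers by μ_θ (3 steps, strictly decreasing):
  μ^(1)=5; μ^(2)=1/4; μ^(3)=-3

((0, 1, 0, 0); (1, 1, 1, 1); (0, 0, 2, 0))


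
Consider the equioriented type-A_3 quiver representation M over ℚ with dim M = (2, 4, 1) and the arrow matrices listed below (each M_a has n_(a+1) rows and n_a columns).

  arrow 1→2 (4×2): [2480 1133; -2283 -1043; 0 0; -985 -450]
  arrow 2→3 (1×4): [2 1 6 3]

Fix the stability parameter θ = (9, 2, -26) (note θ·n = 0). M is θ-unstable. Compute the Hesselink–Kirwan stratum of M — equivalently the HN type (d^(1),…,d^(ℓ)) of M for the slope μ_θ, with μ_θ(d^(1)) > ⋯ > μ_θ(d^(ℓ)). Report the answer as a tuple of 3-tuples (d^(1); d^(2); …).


Barcode: M ≅ I[1,2], I[1,3], I[2,2]^2. HN layers by μ_θ (3 steps, strictly decreasing):
  μ^(1)=11/2; μ^(2)=2; μ^(3)=-5

((1, 1, 0); (0, 2, 0); (1, 1, 1))


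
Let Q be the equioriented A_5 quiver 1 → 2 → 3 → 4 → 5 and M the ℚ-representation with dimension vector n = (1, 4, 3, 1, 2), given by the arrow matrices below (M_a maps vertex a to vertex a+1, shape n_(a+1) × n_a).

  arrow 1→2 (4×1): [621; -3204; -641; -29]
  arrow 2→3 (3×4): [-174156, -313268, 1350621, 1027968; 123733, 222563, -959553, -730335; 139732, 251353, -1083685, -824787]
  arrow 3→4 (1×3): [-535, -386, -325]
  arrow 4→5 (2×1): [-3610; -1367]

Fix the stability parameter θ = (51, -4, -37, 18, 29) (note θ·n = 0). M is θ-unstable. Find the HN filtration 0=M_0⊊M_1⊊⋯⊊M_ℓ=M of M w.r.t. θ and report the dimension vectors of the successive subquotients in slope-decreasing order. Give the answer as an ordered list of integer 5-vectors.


Barcode: M ≅ I[1,5], I[2,2], I[2,3]^2, I[5,5]. HN layers by μ_θ (5 steps, strictly decreasing):
  μ^(1)=29; μ^(2)=18; μ^(3)=10/3; μ^(4)=-4; μ^(5)=-41/2

((0, 0, 0, 0, 2); (0, 0, 0, 1, 0); (1, 1, 1, 0, 0); (0, 1, 0, 0, 0); (0, 2, 2, 0, 0))


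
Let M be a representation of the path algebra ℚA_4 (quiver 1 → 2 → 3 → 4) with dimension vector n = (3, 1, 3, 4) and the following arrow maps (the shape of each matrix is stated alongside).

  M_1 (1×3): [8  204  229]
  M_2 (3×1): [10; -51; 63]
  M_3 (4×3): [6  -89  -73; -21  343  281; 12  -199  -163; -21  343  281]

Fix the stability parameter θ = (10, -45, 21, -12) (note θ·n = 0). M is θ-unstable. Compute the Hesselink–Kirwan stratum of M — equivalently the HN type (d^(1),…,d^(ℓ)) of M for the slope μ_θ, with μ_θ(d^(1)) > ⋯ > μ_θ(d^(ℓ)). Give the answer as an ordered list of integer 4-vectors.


Interval decomposition of M: I[1,1]^2, I[1,3], I[3,4]^2, I[4,4]^2.
HN type (ℓ=5): μ^(1)=21; μ^(2)=10; μ^(3)=9/2; μ^(4)=-12; μ^(5)=-35/2

((0, 0, 1, 0); (2, 0, 0, 0); (0, 0, 2, 2); (0, 0, 0, 2); (1, 1, 0, 0))


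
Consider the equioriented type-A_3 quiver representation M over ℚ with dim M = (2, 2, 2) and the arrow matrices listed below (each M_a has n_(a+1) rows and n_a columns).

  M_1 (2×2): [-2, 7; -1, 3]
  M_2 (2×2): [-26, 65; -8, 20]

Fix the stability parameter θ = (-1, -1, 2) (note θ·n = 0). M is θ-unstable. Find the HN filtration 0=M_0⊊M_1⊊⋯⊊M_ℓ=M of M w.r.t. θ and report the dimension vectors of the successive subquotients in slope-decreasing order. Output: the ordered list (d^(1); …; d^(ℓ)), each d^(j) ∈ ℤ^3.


Barcode: M ≅ I[1,2], I[1,3], I[3,3]. HN layers by μ_θ (2 steps, strictly decreasing):
  μ^(1)=2; μ^(2)=-1

((0, 0, 2); (2, 2, 0))


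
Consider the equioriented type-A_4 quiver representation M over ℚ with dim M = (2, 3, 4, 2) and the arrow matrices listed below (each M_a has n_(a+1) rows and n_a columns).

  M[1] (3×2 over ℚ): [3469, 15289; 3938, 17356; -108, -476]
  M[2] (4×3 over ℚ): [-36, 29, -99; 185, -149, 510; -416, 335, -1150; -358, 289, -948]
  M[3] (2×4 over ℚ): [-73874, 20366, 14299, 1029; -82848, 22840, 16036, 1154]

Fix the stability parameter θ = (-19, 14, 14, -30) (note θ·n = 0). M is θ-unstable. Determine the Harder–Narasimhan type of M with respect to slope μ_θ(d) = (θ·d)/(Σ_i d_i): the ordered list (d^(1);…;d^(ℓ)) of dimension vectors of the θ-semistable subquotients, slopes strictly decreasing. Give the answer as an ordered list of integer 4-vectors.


Via rank(M_{q-1}∘⋯∘M_p): M ≅ I[1,4]^2, I[2,3], I[3,3].
μ_θ-semistable layers: μ^(1)=14; μ^(2)=-2/3; μ^(3)=-19

((0, 1, 2, 0); (0, 2, 2, 2); (2, 0, 0, 0))


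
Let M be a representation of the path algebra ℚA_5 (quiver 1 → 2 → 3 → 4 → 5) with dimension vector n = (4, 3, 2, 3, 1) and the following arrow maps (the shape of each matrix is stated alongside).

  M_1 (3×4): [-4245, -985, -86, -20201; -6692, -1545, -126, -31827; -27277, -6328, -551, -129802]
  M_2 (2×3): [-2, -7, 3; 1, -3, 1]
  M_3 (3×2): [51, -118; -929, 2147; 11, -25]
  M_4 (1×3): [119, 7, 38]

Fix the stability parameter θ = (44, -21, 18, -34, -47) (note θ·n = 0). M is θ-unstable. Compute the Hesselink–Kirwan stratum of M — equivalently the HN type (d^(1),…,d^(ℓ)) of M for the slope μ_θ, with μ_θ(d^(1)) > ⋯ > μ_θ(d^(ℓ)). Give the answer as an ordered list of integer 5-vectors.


Interval decomposition of M: I[1,1], I[1,2], I[1,4], I[1,5], I[4,4].
HN type (ℓ=5): μ^(1)=44; μ^(2)=23/2; μ^(3)=7/4; μ^(4)=-8; μ^(5)=-34

((1, 0, 0, 0, 0); (1, 1, 0, 0, 0); (1, 1, 1, 1, 0); (1, 1, 1, 1, 1); (0, 0, 0, 1, 0))


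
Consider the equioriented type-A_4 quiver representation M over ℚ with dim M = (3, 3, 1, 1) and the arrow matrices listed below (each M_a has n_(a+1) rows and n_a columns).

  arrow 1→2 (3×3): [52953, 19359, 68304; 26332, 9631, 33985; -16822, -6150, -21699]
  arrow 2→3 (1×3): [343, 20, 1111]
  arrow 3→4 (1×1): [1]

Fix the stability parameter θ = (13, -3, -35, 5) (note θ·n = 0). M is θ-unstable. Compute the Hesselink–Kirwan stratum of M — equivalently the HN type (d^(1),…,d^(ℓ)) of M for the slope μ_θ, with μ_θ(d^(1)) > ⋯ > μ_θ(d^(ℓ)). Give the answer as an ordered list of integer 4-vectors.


Barcode: M ≅ I[1,2]^2, I[1,4]. HN layers by μ_θ (2 steps, strictly decreasing):
  μ^(1)=5; μ^(2)=-25/3

((2, 2, 0, 1); (1, 1, 1, 0))


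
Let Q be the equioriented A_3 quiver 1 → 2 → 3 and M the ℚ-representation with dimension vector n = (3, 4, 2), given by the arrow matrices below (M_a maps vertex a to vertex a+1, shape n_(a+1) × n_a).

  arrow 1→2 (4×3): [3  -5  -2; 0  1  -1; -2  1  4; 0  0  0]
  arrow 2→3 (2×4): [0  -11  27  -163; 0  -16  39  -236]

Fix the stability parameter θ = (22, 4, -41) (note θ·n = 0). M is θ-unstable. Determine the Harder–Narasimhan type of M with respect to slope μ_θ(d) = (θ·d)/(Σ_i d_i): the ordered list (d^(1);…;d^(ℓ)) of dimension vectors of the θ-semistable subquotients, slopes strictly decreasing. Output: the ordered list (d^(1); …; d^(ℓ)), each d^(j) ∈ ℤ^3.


Interval decomposition of M: I[1,2], I[1,3]^2, I[2,2].
HN type (ℓ=3): μ^(1)=13; μ^(2)=4; μ^(3)=-5

((1, 1, 0); (0, 1, 0); (2, 2, 2))


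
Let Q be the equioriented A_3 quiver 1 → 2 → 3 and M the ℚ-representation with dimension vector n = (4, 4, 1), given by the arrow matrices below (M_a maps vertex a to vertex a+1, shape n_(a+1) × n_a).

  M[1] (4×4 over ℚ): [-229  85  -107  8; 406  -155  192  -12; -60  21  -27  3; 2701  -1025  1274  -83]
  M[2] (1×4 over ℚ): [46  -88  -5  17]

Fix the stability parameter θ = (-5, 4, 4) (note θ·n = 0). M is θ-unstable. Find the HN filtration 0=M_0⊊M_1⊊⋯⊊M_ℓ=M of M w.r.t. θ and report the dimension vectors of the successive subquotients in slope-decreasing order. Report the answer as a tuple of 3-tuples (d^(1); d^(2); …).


Via rank(M_{q-1}∘⋯∘M_p): M ≅ I[1,2]^3, I[1,3].
μ_θ-semistable layers: μ^(1)=4; μ^(2)=-5

((0, 4, 1); (4, 0, 0))


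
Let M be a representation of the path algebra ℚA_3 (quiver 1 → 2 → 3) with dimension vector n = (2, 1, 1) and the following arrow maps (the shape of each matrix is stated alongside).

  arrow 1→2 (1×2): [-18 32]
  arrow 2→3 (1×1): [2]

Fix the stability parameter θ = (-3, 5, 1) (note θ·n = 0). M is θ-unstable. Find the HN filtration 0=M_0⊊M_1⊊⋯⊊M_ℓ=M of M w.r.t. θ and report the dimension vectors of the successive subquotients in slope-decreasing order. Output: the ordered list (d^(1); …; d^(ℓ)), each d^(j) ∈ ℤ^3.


Via rank(M_{q-1}∘⋯∘M_p): M ≅ I[1,1], I[1,3].
μ_θ-semistable layers: μ^(1)=3; μ^(2)=-3

((0, 1, 1); (2, 0, 0))


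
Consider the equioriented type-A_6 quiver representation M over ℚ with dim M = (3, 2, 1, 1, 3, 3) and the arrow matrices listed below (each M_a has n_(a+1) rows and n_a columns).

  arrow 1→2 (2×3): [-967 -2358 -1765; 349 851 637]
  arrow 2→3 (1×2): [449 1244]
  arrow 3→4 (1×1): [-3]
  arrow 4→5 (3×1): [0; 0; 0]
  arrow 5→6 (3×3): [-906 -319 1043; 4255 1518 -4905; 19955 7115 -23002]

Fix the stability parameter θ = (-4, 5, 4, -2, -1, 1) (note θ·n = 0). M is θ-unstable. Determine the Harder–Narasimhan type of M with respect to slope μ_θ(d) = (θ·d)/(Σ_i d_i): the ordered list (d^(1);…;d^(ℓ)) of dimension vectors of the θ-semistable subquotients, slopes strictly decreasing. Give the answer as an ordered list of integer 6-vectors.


Via rank(M_{q-1}∘⋯∘M_p): M ≅ I[1,1], I[1,2], I[1,4], I[5,6]^3.
μ_θ-semistable layers: μ^(1)=5; μ^(2)=7/3; μ^(3)=1; μ^(4)=-1; μ^(5)=-4

((0, 1, 0, 0, 0, 0); (0, 1, 1, 1, 0, 0); (0, 0, 0, 0, 0, 3); (0, 0, 0, 0, 3, 0); (3, 0, 0, 0, 0, 0))


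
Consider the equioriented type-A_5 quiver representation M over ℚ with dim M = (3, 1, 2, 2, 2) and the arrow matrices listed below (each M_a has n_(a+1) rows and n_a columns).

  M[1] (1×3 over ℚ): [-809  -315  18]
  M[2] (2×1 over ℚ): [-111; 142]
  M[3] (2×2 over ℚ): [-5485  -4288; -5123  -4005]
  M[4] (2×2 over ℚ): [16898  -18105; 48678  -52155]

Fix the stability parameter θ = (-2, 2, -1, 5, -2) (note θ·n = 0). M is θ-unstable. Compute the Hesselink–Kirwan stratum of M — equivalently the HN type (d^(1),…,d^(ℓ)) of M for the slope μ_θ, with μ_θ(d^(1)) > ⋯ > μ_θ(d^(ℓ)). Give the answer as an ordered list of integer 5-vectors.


Via rank(M_{q-1}∘⋯∘M_p): M ≅ I[1,1]^2, I[1,5], I[3,4], I[5,5].
μ_θ-semistable layers: μ^(1)=5; μ^(2)=3/2; μ^(3)=1/2; μ^(4)=-1; μ^(5)=-2

((0, 0, 0, 1, 0); (0, 0, 0, 1, 1); (0, 1, 1, 0, 0); (0, 0, 1, 0, 0); (3, 0, 0, 0, 1))


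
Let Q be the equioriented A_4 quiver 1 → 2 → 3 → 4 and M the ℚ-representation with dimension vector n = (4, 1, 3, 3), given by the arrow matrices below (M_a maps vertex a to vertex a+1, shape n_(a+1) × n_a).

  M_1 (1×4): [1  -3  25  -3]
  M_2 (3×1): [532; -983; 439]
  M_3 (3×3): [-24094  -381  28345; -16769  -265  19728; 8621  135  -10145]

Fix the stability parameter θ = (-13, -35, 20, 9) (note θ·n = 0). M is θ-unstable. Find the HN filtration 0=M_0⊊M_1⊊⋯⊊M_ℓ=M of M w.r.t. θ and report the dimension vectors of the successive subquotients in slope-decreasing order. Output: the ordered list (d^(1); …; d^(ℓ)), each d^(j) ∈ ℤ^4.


Via rank(M_{q-1}∘⋯∘M_p): M ≅ I[1,1]^3, I[1,4], I[3,4]^2.
μ_θ-semistable layers: μ^(1)=29/2; μ^(2)=-13; μ^(3)=-24

((0, 0, 3, 3); (3, 0, 0, 0); (1, 1, 0, 0))


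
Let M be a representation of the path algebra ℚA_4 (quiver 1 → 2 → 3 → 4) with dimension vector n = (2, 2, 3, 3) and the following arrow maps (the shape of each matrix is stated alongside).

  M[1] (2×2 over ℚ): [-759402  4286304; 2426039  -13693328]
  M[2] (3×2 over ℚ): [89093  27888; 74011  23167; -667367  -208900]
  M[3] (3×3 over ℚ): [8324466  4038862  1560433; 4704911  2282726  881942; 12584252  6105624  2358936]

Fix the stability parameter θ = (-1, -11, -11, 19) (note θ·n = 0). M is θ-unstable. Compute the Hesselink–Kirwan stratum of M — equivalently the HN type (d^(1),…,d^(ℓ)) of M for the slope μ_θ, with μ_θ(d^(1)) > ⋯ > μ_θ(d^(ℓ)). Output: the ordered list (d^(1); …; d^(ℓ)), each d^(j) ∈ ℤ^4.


Barcode: M ≅ I[1,1], I[1,3], I[2,4], I[3,4], I[4,4]. HN layers by μ_θ (4 steps, strictly decreasing):
  μ^(1)=19; μ^(2)=-1; μ^(3)=-23/3; μ^(4)=-11

((0, 0, 0, 3); (1, 0, 0, 0); (1, 1, 1, 0); (0, 1, 2, 0))


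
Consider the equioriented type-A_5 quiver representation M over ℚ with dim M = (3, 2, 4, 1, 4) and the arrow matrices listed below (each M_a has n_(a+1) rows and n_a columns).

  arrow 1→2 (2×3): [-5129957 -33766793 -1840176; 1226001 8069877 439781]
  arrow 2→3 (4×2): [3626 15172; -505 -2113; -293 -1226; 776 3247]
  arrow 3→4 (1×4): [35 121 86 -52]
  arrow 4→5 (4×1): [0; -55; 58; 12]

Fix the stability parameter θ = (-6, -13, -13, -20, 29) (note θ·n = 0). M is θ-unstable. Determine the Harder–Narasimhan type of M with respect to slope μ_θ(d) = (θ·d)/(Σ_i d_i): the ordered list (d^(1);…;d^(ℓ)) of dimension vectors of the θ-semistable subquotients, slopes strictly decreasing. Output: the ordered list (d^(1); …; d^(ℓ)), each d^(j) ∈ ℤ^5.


Via rank(M_{q-1}∘⋯∘M_p): M ≅ I[1,1], I[1,3], I[1,5], I[3,3]^2, I[5,5]^3.
μ_θ-semistable layers: μ^(1)=29; μ^(2)=-6; μ^(3)=-32/3; μ^(4)=-13

((0, 0, 0, 0, 4); (1, 0, 0, 0, 0); (1, 1, 1, 0, 0); (1, 1, 3, 1, 0))


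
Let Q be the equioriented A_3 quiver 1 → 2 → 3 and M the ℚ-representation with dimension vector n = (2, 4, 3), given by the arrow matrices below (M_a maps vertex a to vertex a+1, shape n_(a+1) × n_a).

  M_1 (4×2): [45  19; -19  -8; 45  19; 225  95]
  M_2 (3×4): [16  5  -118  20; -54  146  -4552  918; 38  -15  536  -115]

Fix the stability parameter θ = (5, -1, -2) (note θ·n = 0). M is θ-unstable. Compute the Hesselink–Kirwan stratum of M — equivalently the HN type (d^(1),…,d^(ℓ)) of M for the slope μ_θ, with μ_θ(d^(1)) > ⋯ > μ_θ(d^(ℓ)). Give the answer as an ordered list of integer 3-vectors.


Via rank(M_{q-1}∘⋯∘M_p): M ≅ I[1,3]^2, I[2,2], I[2,3].
μ_θ-semistable layers: μ^(1)=2/3; μ^(2)=-1; μ^(3)=-3/2

((2, 2, 2); (0, 1, 0); (0, 1, 1))


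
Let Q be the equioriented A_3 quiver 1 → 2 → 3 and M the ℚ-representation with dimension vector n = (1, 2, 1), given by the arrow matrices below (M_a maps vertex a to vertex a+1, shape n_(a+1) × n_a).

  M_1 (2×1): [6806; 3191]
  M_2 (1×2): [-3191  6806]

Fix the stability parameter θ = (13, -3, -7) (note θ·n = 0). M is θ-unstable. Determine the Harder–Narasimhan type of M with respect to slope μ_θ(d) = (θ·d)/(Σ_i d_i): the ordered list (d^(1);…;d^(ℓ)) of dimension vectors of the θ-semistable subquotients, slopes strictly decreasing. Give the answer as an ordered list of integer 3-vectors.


Interval decomposition of M: I[1,2], I[2,3].
HN type (ℓ=2): μ^(1)=5; μ^(2)=-5

((1, 1, 0); (0, 1, 1))


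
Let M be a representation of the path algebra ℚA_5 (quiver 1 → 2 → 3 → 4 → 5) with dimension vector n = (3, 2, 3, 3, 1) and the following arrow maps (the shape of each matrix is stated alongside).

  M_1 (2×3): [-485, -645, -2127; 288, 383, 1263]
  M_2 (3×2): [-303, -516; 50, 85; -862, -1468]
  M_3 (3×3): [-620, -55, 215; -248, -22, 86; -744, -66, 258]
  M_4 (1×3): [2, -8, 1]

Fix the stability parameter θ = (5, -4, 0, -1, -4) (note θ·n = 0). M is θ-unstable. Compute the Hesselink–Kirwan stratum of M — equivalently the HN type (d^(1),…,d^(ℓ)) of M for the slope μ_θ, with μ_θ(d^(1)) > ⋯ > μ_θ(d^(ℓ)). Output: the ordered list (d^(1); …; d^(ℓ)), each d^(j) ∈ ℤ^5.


Interval decomposition of M: I[1,1], I[1,3], I[1,4], I[3,3], I[4,4], I[4,5].
HN type (ℓ=5): μ^(1)=5; μ^(2)=1/3; μ^(3)=0; μ^(4)=-1; μ^(5)=-5/2

((1, 0, 0, 0, 0); (1, 1, 1, 0, 0); (1, 1, 2, 1, 0); (0, 0, 0, 1, 0); (0, 0, 0, 1, 1))


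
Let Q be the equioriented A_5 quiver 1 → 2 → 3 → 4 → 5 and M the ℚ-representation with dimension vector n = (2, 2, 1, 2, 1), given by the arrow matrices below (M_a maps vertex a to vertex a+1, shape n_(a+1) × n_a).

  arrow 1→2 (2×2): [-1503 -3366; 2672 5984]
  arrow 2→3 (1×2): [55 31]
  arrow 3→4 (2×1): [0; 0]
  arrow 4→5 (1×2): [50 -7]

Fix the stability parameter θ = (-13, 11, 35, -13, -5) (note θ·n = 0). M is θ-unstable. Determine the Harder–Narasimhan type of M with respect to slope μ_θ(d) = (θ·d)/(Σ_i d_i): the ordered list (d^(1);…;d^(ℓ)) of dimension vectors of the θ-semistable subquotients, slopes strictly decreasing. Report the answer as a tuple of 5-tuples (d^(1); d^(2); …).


Interval decomposition of M: I[1,1], I[1,3], I[2,2], I[4,4], I[4,5].
HN type (ℓ=4): μ^(1)=35; μ^(2)=11; μ^(3)=-5; μ^(4)=-13

((0, 0, 1, 0, 0); (0, 2, 0, 0, 0); (0, 0, 0, 0, 1); (2, 0, 0, 2, 0))


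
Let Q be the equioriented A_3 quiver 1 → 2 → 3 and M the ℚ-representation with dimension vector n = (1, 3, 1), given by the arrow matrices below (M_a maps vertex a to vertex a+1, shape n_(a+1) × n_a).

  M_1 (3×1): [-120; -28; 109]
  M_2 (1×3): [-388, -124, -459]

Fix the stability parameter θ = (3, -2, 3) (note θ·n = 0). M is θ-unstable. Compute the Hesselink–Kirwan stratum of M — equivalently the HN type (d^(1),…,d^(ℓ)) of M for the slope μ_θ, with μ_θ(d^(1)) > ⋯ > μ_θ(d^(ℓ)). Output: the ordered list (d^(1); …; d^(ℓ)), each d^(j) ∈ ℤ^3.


Interval decomposition of M: I[1,3], I[2,2]^2.
HN type (ℓ=3): μ^(1)=3; μ^(2)=1/2; μ^(3)=-2

((0, 0, 1); (1, 1, 0); (0, 2, 0))


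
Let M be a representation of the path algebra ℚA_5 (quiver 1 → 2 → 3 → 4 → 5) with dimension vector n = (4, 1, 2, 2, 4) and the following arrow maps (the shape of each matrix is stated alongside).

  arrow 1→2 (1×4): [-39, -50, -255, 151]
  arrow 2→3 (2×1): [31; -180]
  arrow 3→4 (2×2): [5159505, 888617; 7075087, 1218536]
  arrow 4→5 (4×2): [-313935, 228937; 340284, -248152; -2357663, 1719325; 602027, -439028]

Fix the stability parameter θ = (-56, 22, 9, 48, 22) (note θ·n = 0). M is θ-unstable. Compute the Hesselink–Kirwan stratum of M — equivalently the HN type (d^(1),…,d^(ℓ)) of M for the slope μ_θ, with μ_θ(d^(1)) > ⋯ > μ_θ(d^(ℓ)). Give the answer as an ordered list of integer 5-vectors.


Barcode: M ≅ I[1,1]^3, I[1,5], I[3,5], I[5,5]^2. HN layers by μ_θ (5 steps, strictly decreasing):
  μ^(1)=35; μ^(2)=22; μ^(3)=31/2; μ^(4)=9; μ^(5)=-56

((0, 0, 0, 2, 2); (0, 0, 0, 0, 2); (0, 1, 1, 0, 0); (0, 0, 1, 0, 0); (4, 0, 0, 0, 0))


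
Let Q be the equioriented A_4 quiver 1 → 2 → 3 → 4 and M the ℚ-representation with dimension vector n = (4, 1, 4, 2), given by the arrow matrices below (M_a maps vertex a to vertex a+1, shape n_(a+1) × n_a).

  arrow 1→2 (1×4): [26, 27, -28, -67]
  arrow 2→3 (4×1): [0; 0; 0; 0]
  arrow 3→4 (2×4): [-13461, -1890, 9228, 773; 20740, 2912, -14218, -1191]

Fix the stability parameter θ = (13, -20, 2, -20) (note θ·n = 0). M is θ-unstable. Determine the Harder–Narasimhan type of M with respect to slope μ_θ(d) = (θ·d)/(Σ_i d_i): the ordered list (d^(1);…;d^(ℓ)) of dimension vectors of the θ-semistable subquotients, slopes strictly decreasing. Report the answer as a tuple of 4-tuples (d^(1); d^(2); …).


Via rank(M_{q-1}∘⋯∘M_p): M ≅ I[1,1]^3, I[1,2], I[3,3]^2, I[3,4]^2.
μ_θ-semistable layers: μ^(1)=13; μ^(2)=2; μ^(3)=-7/2; μ^(4)=-9

((3, 0, 0, 0); (0, 0, 2, 0); (1, 1, 0, 0); (0, 0, 2, 2))


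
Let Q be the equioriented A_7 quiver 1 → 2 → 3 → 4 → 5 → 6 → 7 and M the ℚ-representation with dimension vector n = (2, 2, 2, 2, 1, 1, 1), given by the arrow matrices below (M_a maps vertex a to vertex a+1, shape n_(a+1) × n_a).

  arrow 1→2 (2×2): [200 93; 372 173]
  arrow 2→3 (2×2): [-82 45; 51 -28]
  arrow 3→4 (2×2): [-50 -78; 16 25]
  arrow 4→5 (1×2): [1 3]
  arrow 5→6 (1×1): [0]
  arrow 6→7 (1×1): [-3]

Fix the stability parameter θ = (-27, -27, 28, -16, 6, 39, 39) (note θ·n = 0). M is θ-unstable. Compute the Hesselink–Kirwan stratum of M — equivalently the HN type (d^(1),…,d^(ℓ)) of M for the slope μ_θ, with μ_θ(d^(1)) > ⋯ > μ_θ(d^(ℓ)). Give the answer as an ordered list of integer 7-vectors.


Barcode: M ≅ I[1,4], I[1,5], I[6,7]. HN layers by μ_θ (3 steps, strictly decreasing):
  μ^(1)=39; μ^(2)=6; μ^(3)=-27

((0, 0, 0, 0, 0, 1, 1); (0, 0, 2, 2, 1, 0, 0); (2, 2, 0, 0, 0, 0, 0))


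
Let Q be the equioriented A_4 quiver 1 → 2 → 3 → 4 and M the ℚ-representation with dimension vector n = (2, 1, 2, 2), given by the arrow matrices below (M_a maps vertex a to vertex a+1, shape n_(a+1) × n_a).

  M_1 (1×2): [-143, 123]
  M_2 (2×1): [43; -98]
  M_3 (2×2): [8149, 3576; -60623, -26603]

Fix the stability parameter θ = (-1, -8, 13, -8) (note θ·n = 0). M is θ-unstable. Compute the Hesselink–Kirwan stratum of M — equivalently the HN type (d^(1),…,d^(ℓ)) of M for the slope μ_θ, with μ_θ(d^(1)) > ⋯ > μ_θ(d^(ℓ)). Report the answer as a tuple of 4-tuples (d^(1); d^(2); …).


Interval decomposition of M: I[1,1], I[1,4], I[3,4].
HN type (ℓ=3): μ^(1)=5/2; μ^(2)=-1; μ^(3)=-9/2

((0, 0, 2, 2); (1, 0, 0, 0); (1, 1, 0, 0))


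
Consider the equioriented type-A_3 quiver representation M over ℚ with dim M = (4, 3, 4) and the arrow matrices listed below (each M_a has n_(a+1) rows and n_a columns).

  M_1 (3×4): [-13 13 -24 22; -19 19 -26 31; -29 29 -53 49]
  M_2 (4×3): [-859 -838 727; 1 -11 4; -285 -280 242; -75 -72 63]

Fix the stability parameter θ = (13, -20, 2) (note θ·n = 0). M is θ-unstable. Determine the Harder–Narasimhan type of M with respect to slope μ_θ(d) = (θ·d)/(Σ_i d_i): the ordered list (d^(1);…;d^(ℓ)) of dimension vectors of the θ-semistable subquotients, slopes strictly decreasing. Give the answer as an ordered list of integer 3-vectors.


Interval decomposition of M: I[1,1], I[1,3]^3, I[3,3].
HN type (ℓ=3): μ^(1)=13; μ^(2)=2; μ^(3)=-7/2

((1, 0, 0); (0, 0, 4); (3, 3, 0))


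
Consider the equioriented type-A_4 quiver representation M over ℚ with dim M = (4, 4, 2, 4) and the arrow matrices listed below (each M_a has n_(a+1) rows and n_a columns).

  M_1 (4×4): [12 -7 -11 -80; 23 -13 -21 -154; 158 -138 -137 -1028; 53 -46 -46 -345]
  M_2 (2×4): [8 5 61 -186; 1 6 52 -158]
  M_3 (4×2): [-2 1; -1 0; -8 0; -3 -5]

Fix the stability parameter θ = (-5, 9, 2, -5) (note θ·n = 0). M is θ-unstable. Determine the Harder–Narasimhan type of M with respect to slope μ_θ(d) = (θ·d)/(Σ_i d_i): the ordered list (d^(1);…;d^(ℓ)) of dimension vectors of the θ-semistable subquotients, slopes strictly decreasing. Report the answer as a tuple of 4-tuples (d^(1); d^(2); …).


Interval decomposition of M: I[1,2]^2, I[1,4]^2, I[4,4]^2.
HN type (ℓ=3): μ^(1)=9; μ^(2)=2; μ^(3)=-5

((0, 2, 0, 0); (0, 2, 2, 2); (4, 0, 0, 2))


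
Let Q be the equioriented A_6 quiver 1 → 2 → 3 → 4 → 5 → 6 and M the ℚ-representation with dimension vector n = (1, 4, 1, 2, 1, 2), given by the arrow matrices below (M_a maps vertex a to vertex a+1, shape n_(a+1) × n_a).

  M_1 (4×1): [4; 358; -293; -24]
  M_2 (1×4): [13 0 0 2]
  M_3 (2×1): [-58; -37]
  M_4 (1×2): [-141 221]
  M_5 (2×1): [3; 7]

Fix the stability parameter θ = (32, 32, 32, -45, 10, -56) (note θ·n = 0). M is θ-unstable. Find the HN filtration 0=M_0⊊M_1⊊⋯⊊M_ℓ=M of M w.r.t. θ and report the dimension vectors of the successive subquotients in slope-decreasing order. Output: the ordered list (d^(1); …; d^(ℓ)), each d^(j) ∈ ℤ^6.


Barcode: M ≅ I[1,6], I[2,2]^3, I[4,4], I[6,6]. HN layers by μ_θ (4 steps, strictly decreasing):
  μ^(1)=32; μ^(2)=5/6; μ^(3)=-45; μ^(4)=-56

((0, 3, 0, 0, 0, 0); (1, 1, 1, 1, 1, 1); (0, 0, 0, 1, 0, 0); (0, 0, 0, 0, 0, 1))


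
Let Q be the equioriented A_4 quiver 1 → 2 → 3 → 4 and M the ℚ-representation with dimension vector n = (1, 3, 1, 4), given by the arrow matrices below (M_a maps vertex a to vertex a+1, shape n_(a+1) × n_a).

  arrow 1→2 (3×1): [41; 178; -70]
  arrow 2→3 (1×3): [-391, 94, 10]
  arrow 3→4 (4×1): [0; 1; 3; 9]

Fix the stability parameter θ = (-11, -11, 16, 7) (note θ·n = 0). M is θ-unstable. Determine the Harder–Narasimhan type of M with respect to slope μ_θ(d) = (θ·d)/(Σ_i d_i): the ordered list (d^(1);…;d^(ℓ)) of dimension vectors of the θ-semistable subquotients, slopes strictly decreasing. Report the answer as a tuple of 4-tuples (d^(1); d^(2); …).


Barcode: M ≅ I[1,4], I[2,2]^2, I[4,4]^3. HN layers by μ_θ (3 steps, strictly decreasing):
  μ^(1)=23/2; μ^(2)=7; μ^(3)=-11

((0, 0, 1, 1); (0, 0, 0, 3); (1, 3, 0, 0))


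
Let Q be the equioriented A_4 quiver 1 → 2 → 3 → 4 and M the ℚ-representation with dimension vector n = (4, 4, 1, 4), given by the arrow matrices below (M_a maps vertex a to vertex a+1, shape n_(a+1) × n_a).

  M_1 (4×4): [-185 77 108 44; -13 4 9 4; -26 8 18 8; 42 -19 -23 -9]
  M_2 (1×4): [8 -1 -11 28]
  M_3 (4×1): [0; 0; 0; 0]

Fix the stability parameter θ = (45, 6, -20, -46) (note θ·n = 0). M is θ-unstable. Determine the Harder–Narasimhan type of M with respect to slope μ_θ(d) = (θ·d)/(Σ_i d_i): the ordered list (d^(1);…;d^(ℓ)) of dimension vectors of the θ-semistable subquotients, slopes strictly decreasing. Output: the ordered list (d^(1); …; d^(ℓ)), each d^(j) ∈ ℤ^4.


Interval decomposition of M: I[1,1], I[1,2]^2, I[1,3], I[2,2], I[4,4]^4.
HN type (ℓ=5): μ^(1)=45; μ^(2)=51/2; μ^(3)=31/3; μ^(4)=6; μ^(5)=-46

((1, 0, 0, 0); (2, 2, 0, 0); (1, 1, 1, 0); (0, 1, 0, 0); (0, 0, 0, 4))


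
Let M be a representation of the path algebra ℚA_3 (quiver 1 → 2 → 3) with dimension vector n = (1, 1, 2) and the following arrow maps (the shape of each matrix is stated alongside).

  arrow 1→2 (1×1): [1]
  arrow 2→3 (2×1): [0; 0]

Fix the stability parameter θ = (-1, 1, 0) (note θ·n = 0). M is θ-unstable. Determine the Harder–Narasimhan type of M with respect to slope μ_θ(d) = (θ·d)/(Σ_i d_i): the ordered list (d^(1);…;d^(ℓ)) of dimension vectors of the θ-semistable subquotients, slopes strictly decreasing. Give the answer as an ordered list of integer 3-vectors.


Barcode: M ≅ I[1,2], I[3,3]^2. HN layers by μ_θ (3 steps, strictly decreasing):
  μ^(1)=1; μ^(2)=0; μ^(3)=-1

((0, 1, 0); (0, 0, 2); (1, 0, 0))


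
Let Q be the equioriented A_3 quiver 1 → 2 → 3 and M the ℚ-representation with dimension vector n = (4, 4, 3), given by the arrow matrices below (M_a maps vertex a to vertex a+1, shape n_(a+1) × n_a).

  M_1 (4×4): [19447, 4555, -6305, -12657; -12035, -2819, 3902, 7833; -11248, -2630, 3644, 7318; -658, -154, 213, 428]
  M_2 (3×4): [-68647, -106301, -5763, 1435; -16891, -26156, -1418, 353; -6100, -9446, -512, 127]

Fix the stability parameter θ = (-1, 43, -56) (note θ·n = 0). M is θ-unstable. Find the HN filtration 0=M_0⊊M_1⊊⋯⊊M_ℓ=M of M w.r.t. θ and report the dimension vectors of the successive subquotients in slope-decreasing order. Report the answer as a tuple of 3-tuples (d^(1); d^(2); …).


Via rank(M_{q-1}∘⋯∘M_p): M ≅ I[1,2], I[1,3]^3.
μ_θ-semistable layers: μ^(1)=43; μ^(2)=-1; μ^(3)=-14/3

((0, 1, 0); (1, 0, 0); (3, 3, 3))


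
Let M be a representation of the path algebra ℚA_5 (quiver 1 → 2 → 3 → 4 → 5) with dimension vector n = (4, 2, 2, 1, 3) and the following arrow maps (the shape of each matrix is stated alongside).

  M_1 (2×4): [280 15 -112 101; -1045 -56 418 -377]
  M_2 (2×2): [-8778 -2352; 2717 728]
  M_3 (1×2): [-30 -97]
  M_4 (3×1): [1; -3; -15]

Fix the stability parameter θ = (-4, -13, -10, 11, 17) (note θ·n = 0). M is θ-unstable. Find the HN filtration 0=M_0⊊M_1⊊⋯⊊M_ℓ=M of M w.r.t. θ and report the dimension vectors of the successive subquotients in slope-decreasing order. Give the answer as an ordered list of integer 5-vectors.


Via rank(M_{q-1}∘⋯∘M_p): M ≅ I[1,1]^2, I[1,2], I[1,5], I[3,3], I[5,5]^2.
μ_θ-semistable layers: μ^(1)=17; μ^(2)=11; μ^(3)=-4; μ^(4)=-17/2; μ^(5)=-9; μ^(6)=-10

((0, 0, 0, 0, 3); (0, 0, 0, 1, 0); (2, 0, 0, 0, 0); (1, 1, 0, 0, 0); (1, 1, 1, 0, 0); (0, 0, 1, 0, 0))
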